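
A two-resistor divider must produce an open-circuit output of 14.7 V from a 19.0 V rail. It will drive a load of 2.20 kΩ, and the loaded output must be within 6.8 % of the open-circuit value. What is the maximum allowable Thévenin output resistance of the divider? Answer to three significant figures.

R_th ≤ 161 Ω

Loading drop = R_th/(R_th + R_L) ≤ 0.0680, so R_th ≤ R_L · ε/(1−ε) = 2.20 kΩ × 0.0680/0.9320 = 161 Ω.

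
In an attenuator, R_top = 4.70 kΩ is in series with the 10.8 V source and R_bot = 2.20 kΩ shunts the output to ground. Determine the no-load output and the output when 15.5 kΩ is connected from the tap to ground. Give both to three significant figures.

Open-circuit: V = 10.8 × 2.20/(4.70 + 2.20) = 3.44 V.
With the load, R_bot becomes R_bot‖R_L = 1.927 kΩ, so V = 10.8 × 1.927/6.627 = 3.14 V.

Unloaded: 3.44 V; loaded: 3.14 V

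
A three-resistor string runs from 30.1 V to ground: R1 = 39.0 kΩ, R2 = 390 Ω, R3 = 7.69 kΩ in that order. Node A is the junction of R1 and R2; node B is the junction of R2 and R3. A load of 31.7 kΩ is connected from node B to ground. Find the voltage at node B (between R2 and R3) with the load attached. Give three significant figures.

At node B, R3 is in parallel with the load: R3‖R_L = 6189 Ω.
Below node A the resistance is R2 + (R3‖R_L) = 6579 Ω, so V_A = 30.1 × 6579/45580 = 4.345 V.
Then V_B = V_A × (R3‖R_L)/(R2 + R3‖R_L) = 4.345 × 6189/6579 = 4.09 V.

V ≈ 4.09 V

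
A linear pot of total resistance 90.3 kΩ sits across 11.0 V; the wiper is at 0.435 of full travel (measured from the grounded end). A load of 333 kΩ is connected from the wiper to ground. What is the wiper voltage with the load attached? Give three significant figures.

The wiper splits the pot into (1−α)R = 51.02 kΩ above and αR = 39.28 kΩ below.
Lower section ‖ load = 35.14 kΩ.
V_wiper = 11.0 × 35.14/(51.02 + 35.14) = 4.49 V.

V ≈ 4.49 V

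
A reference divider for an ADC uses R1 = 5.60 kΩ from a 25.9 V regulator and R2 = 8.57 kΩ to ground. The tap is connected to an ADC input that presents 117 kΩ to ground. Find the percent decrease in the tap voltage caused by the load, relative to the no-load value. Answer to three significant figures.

The divider's output (Thévenin) resistance is R1‖R2 = 3.387 kΩ.
Fractional drop under load = R_th/(R_th + R_L) = 3.387 / (3.387 + 117) = 0.02813.
So the output falls by 2.81 %.

2.81 %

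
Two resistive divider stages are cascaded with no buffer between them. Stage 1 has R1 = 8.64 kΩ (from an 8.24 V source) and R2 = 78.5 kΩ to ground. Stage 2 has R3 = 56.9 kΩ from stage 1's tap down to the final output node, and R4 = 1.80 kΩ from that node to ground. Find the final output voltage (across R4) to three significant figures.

V_out ≈ 0.201 V

Stage 2 presents R3+R4 = 58.70 kΩ as a load on stage 1's tap.
Stage 1's lower leg becomes R2‖(R3+R4) = 33.59 kΩ, so V_mid = 8.24 × 33.59/42.23 = 6.554 V.
Stage 2 is itself unloaded: V_out = V_mid × R4/(R3+R4) = 6.554 × 1.80/58.70 = 0.201 V.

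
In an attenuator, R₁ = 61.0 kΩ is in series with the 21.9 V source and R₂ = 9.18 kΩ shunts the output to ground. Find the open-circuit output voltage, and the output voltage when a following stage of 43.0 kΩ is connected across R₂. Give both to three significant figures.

Unloaded: 2.86 V; loaded: 2.42 V

Open-circuit: V = 21.9 × 9.18/(61.0 + 9.18) = 2.86 V.
With the load, R₂ becomes R₂‖R_L = 7.565 kΩ, so V = 21.9 × 7.565/68.56 = 2.42 V.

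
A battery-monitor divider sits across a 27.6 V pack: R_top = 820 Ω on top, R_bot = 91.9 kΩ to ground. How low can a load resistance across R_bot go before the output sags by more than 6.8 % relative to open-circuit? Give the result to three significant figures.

R_L(min) ≈ 11.1 kΩ

Output resistance R_th = R_top‖R_bot = (820 × 91900)/92720 = 812.7 Ω.
The fractional drop is R_th/(R_th + R_L); requiring this ≤ 0.0680 gives R_L ≥ R_th(1/0.0680 − 1) = 812.7 × 13.71 = 11.1 kΩ.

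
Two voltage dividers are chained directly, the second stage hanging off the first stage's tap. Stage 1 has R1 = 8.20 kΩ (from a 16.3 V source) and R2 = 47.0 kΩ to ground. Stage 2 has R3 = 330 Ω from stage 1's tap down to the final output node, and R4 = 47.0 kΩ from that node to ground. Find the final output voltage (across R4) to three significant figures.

V_out ≈ 12.0 V

Stage 2 presents R3+R4 = 47330 Ω as a load on stage 1's tap.
Stage 1's lower leg becomes R2‖(R3+R4) = 23580 Ω, so V_mid = 16.3 × 23580/31780 = 12.09 V.
Stage 2 is itself unloaded: V_out = V_mid × R4/(R3+R4) = 12.09 × 47000/47330 = 12.0 V.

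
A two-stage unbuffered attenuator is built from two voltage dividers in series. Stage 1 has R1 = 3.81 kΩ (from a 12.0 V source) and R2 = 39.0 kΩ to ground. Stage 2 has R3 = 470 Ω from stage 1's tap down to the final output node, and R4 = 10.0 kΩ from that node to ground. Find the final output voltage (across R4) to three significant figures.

V_out ≈ 7.84 V

Stage 2 presents R3+R4 = 10470 Ω as a load on stage 1's tap.
Stage 1's lower leg becomes R2‖(R3+R4) = 8254 Ω, so V_mid = 12.0 × 8254/12060 = 8.210 V.
Stage 2 is itself unloaded: V_out = V_mid × R4/(R3+R4) = 8.210 × 10000/10470 = 7.84 V.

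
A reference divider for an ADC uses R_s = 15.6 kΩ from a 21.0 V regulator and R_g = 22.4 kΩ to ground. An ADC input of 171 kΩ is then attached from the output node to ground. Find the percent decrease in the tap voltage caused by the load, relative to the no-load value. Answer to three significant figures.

The divider's output (Thévenin) resistance is R_s‖R_g = 9.196 kΩ.
Fractional drop under load = R_th/(R_th + R_L) = 9.196 / (9.196 + 171) = 0.05103.
So the output falls by 5.10 %.

5.10 %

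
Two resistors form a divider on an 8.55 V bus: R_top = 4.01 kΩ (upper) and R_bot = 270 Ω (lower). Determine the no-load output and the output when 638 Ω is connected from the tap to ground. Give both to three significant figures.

Unloaded: 0.539 V; loaded: 0.386 V

Open-circuit: V = 8.55 × 270/(4010 + 270) = 0.539 V.
With the load, R_bot becomes R_bot‖R_L = 189.7 Ω, so V = 8.55 × 189.7/4200 = 0.386 V.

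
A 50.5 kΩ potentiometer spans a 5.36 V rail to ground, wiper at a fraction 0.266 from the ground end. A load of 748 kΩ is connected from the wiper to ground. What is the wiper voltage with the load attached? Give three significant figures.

The wiper splits the pot into (1−α)R = 37.07 kΩ above and αR = 13.43 kΩ below.
Lower section ‖ load = 13.20 kΩ.
V_wiper = 5.36 × 13.20/(37.07 + 13.20) = 1.41 V.

V ≈ 1.41 V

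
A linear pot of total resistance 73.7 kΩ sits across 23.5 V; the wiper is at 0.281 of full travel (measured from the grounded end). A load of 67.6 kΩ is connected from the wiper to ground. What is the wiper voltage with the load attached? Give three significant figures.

V ≈ 5.41 V

The wiper splits the pot into (1−α)R = 52.99 kΩ above and αR = 20.71 kΩ below.
Lower section ‖ load = 15.85 kΩ.
V_wiper = 23.5 × 15.85/(52.99 + 15.85) = 5.41 V.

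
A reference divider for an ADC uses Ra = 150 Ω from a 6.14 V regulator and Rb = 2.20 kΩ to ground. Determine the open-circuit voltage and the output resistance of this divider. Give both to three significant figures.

V_th = 5.75 V, R_th = 140 Ω

V_th is the open-circuit tap voltage: 6.14 × 2200/(150 + 2200) = 5.75 V.
With the supply zeroed, Ra and Rb appear in parallel from the tap: R_th = Ra‖Rb = (150 × 2200)/2350 = 140 Ω.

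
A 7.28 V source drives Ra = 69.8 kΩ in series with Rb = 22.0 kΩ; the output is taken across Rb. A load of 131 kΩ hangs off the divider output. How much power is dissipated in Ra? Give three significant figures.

P ≈ 0.471 mW

Total resistance from the source is Ra + (Rb‖R_L) = 88.64 kΩ, so I = 7.28/88.64 kΩ = 0.08213 mA.
P = I²·Ra = (0.08213 mA)² × 69.8 kΩ = 0.471 mW.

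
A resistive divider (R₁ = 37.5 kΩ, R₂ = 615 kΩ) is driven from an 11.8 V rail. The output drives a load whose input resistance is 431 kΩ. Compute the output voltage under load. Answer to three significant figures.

The load sits in parallel with R₂: R₂‖R_L = (615 × 431) / (615 + 431) = 253.4 kΩ.
V_out = 11.8 × 253.4 / (37.5 + 253.4) = 11.8 × 253.4/290.9 = 10.3 V.

V_out ≈ 10.3 V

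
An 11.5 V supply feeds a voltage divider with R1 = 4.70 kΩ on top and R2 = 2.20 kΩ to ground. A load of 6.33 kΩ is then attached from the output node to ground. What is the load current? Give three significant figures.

I_L ≈ 0.468 mA

R2‖R_L = 1.633 kΩ; V_out = 11.5 × 1.633/6.333 = 2.965 V.
I_L = V_out / R_L = 2.965 / 6.33 kΩ = 0.468 mA.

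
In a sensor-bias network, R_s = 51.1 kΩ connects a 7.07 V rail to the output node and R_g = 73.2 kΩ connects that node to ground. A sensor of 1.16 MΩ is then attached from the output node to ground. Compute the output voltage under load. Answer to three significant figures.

The load sits in parallel with R_g: R_g‖R_L = (73.2 × 1160) / (73.2 + 1160) = 68.86 kΩ.
V_out = 7.07 × 68.86 / (51.1 + 68.86) = 7.07 × 68.86/120.0 = 4.06 V.

V_out ≈ 4.06 V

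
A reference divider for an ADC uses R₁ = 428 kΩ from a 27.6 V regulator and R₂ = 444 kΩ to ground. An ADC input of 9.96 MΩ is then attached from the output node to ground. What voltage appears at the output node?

The load sits in parallel with R₂: R₂‖R_L = (444 × 9960) / (444 + 9960) = 425.1 kΩ.
V_out = 27.6 × 425.1 / (428 + 425.1) = 27.6 × 425.1/853.1 = 13.8 V.
(Unloaded it would have been 14.1 V.)

V_out ≈ 13.8 V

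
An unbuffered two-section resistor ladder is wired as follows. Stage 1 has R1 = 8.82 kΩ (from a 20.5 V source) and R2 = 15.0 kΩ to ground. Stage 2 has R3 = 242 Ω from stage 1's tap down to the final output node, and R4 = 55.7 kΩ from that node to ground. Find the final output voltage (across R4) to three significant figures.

Stage 2 presents R3+R4 = 55940 Ω as a load on stage 1's tap.
Stage 1's lower leg becomes R2‖(R3+R4) = 11830 Ω, so V_mid = 20.5 × 11830/20650 = 11.74 V.
Stage 2 is itself unloaded: V_out = V_mid × R4/(R3+R4) = 11.74 × 55700/55940 = 11.7 V.

V_out ≈ 11.7 V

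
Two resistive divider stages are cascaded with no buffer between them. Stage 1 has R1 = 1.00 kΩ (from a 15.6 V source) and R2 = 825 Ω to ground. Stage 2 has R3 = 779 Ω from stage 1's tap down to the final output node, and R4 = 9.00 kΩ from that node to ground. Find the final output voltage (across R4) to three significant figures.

V_out ≈ 6.20 V

Stage 2 presents R3+R4 = 9779 Ω as a load on stage 1's tap.
Stage 1's lower leg becomes R2‖(R3+R4) = 760.8 Ω, so V_mid = 15.6 × 760.8/1761 = 6.740 V.
Stage 2 is itself unloaded: V_out = V_mid × R4/(R3+R4) = 6.740 × 9000/9779 = 6.20 V.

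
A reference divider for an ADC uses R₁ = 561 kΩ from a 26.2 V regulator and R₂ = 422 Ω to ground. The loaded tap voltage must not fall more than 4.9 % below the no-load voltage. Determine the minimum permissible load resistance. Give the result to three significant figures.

R_L(min) ≈ 8.18 kΩ

Output resistance R_th = R₁‖R₂ = (561000 × 422)/561400 = 421.7 Ω.
The fractional drop is R_th/(R_th + R_L); requiring this ≤ 0.0490 gives R_L ≥ R_th(1/0.0490 − 1) = 421.7 × 19.41 = 8.18 kΩ.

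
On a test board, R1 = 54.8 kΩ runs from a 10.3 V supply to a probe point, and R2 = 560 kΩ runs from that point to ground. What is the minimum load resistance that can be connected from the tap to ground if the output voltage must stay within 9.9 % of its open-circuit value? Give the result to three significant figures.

R_L(min) ≈ 454 kΩ

Output resistance R_th = R1‖R2 = (54.8 × 560)/614.8 = 49.92 kΩ.
The fractional drop is R_th/(R_th + R_L); requiring this ≤ 0.0990 gives R_L ≥ R_th(1/0.0990 − 1) = 49.92 × 9.101 = 454 kΩ.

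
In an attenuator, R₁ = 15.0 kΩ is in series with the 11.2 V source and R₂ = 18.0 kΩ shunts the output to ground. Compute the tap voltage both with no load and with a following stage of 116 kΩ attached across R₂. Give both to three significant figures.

Open-circuit: V = 11.2 × 18.0/(15.0 + 18.0) = 6.11 V.
With the load, R₂ becomes R₂‖R_L = 15.58 kΩ, so V = 11.2 × 15.58/30.58 = 5.71 V.

Unloaded: 6.11 V; loaded: 5.71 V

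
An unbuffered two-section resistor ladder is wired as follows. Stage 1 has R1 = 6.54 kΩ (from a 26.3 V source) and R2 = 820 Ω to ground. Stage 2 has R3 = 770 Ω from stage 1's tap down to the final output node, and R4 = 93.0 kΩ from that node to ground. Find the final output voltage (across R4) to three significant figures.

Stage 2 presents R3+R4 = 93770 Ω as a load on stage 1's tap.
Stage 1's lower leg becomes R2‖(R3+R4) = 812.9 Ω, so V_mid = 26.3 × 812.9/7353 = 2.908 V.
Stage 2 is itself unloaded: V_out = V_mid × R4/(R3+R4) = 2.908 × 93000/93770 = 2.88 V.

V_out ≈ 2.88 V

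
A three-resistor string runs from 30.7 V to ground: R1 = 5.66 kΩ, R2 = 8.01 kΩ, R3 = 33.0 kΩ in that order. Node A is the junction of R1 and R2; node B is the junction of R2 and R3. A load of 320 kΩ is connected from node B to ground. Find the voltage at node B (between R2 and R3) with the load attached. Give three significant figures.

At node B, R3 is in parallel with the load: R3‖R_L = 29.92 kΩ.
Below node A the resistance is R2 + (R3‖R_L) = 37.93 kΩ, so V_A = 30.7 × 37.93/43.59 = 26.71 V.
Then V_B = V_A × (R3‖R_L)/(R2 + R3‖R_L) = 26.71 × 29.92/37.93 = 21.1 V.

V ≈ 21.1 V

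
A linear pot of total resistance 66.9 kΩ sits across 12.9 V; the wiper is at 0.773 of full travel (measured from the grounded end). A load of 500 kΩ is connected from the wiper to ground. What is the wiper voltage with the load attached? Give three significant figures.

V ≈ 9.74 V

The wiper splits the pot into (1−α)R = 15.19 kΩ above and αR = 51.71 kΩ below.
Lower section ‖ load = 46.87 kΩ.
V_wiper = 12.9 × 46.87/(15.19 + 46.87) = 9.74 V.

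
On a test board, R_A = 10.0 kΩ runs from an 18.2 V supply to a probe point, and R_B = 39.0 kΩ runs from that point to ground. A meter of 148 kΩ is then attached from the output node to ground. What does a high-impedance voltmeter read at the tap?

The load sits in parallel with R_B: R_B‖R_L = (39.0 × 148) / (39.0 + 148) = 30.87 kΩ.
V_out = 18.2 × 30.87 / (10.0 + 30.87) = 18.2 × 30.87/40.87 = 13.7 V.

V_out ≈ 13.7 V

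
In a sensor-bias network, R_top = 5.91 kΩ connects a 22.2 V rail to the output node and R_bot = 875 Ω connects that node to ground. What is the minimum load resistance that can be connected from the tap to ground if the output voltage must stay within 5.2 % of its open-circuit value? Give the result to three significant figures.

R_L(min) ≈ 13.9 kΩ

Output resistance R_th = R_top‖R_bot = (5910 × 875)/6785 = 762.2 Ω.
The fractional drop is R_th/(R_th + R_L); requiring this ≤ 0.0520 gives R_L ≥ R_th(1/0.0520 − 1) = 762.2 × 18.23 = 13.9 kΩ.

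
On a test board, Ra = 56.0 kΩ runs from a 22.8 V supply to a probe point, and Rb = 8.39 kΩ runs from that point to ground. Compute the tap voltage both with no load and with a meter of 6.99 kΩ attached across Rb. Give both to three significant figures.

Open-circuit: V = 22.8 × 8.39/(56.0 + 8.39) = 2.97 V.
With the load, Rb becomes Rb‖R_L = 3.813 kΩ, so V = 22.8 × 3.813/59.81 = 1.45 V.

Unloaded: 2.97 V; loaded: 1.45 V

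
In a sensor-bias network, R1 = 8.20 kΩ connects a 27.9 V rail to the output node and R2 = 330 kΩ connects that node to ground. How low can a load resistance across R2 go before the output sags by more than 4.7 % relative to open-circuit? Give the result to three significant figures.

R_L(min) ≈ 162 kΩ

Output resistance R_th = R1‖R2 = (8.20 × 330)/338.2 = 8.001 kΩ.
The fractional drop is R_th/(R_th + R_L); requiring this ≤ 0.0470 gives R_L ≥ R_th(1/0.0470 − 1) = 8.001 × 20.28 = 162 kΩ.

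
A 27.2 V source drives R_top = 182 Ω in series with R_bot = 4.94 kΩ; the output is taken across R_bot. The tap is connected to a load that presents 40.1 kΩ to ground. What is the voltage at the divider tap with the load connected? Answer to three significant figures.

V_out ≈ 26.1 V

The load sits in parallel with R_bot: R_bot‖R_L = (4940 × 40100) / (4940 + 40100) = 4398 Ω.
V_out = 27.2 × 4398 / (182 + 4398) = 27.2 × 4398/4580 = 26.1 V.
(Unloaded it would have been 26.2 V.)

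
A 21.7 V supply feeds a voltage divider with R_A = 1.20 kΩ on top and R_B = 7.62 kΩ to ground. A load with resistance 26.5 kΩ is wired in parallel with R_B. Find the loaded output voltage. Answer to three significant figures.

The load sits in parallel with R_B: R_B‖R_L = (7.62 × 26.5) / (7.62 + 26.5) = 5.918 kΩ.
V_out = 21.7 × 5.918 / (1.20 + 5.918) = 21.7 × 5.918/7.118 = 18.0 V.
(Unloaded it would have been 18.7 V.)

V_out ≈ 18.0 V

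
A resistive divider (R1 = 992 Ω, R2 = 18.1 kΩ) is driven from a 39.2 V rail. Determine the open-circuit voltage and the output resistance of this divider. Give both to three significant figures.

V_th = 37.2 V, R_th = 940 Ω

V_th is the open-circuit tap voltage: 39.2 × 18100/(992 + 18100) = 37.2 V.
With the supply zeroed, R1 and R2 appear in parallel from the tap: R_th = R1‖R2 = (992 × 18100)/19090 = 940 Ω.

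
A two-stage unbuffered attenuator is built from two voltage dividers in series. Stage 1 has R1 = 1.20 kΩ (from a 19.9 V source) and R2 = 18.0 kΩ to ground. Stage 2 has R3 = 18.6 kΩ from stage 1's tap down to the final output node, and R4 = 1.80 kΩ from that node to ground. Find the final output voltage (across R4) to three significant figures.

V_out ≈ 1.56 V

Stage 2 presents R3+R4 = 20.40 kΩ as a load on stage 1's tap.
Stage 1's lower leg becomes R2‖(R3+R4) = 9.562 kΩ, so V_mid = 19.9 × 9.562/10.76 = 17.68 V.
Stage 2 is itself unloaded: V_out = V_mid × R4/(R3+R4) = 17.68 × 1.80/20.40 = 1.56 V.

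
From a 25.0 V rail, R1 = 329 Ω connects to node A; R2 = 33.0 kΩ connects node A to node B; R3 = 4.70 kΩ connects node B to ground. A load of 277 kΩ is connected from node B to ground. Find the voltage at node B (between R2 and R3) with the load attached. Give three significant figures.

At node B, R3 is in parallel with the load: R3‖R_L = 4622 Ω.
Below node A the resistance is R2 + (R3‖R_L) = 37620 Ω, so V_A = 25.0 × 37620/37950 = 24.78 V.
Then V_B = V_A × (R3‖R_L)/(R2 + R3‖R_L) = 24.78 × 4622/37620 = 3.04 V.

V ≈ 3.04 V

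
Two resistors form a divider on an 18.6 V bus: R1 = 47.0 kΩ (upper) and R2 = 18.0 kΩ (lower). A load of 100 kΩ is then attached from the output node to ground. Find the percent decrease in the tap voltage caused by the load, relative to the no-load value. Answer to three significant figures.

Unloaded V = 18.6 × 18.0/65.00 = 5.1508 V.
Loaded: R2‖R_L = 15.25 kΩ, giving V = 18.6 × 15.25/62.25 = 4.5576 V.
Drop = (5.1508 − 4.5576) / 5.1508 = 11.5 %.

11.5 %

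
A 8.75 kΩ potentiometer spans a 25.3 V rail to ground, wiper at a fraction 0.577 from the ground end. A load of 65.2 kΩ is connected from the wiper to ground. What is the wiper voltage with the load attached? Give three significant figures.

V ≈ 14.1 V

The wiper splits the pot into (1−α)R = 3.701 kΩ above and αR = 5.049 kΩ below.
Lower section ‖ load = 4.686 kΩ.
V_wiper = 25.3 × 4.686/(3.701 + 4.686) = 14.1 V.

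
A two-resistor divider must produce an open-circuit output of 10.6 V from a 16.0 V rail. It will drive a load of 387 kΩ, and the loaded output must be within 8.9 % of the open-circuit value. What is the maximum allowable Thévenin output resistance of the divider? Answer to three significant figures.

R_th ≤ 37.8 kΩ

Loading drop = R_th/(R_th + R_L) ≤ 0.0890, so R_th ≤ R_L · ε/(1−ε) = 387 kΩ × 0.0890/0.9110 = 37.8 kΩ.
(Any R1, R2 with R2/(R1+R2) = 0.662 and R1‖R2 ≤ 37.8 kΩ will meet the spec.)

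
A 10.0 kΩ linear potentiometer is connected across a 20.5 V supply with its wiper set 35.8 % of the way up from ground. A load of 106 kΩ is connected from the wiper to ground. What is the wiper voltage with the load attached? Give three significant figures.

The wiper splits the pot into (1−α)R = 6.420 kΩ above and αR = 3.580 kΩ below.
Lower section ‖ load = 3.463 kΩ.
V_wiper = 20.5 × 3.463/(6.420 + 3.463) = 7.18 V.

V ≈ 7.18 V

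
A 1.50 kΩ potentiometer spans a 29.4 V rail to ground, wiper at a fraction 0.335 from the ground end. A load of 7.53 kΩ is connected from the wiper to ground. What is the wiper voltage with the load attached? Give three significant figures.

V ≈ 9.43 V

The wiper splits the pot into (1−α)R = 997.5 Ω above and αR = 502.5 Ω below.
Lower section ‖ load = 471.1 Ω.
V_wiper = 29.4 × 471.1/(997.5 + 471.1) = 9.43 V.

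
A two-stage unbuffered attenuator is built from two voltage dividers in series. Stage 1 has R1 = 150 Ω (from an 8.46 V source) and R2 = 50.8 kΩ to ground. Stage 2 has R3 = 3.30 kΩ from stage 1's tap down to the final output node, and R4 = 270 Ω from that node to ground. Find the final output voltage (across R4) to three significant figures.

Stage 2 presents R3+R4 = 3570 Ω as a load on stage 1's tap.
Stage 1's lower leg becomes R2‖(R3+R4) = 3336 Ω, so V_mid = 8.46 × 3336/3486 = 8.096 V.
Stage 2 is itself unloaded: V_out = V_mid × R4/(R3+R4) = 8.096 × 270/3570 = 0.612 V.

V_out ≈ 0.612 V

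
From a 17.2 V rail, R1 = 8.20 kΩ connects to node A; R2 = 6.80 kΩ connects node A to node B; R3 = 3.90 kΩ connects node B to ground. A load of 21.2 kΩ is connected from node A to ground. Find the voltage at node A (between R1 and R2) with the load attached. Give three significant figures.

Below node A the series string R2+R3 = 10.70 kΩ sits in parallel with the 21.2 kΩ load: 7.111 kΩ.
V_A = 17.2 × 7.111/(8.20 + 7.111) = 7.99 V.

V ≈ 7.99 V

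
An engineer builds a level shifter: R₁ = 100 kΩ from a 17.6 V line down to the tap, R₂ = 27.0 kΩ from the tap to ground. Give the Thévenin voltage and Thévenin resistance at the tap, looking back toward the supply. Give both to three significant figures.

V_th is the open-circuit tap voltage: 17.6 × 27.0/(100 + 27.0) = 3.74 V.
With the supply zeroed, R₁ and R₂ appear in parallel from the tap: R_th = R₁‖R₂ = (100 × 27.0)/127.0 = 21.3 kΩ.

V_th = 3.74 V, R_th = 21.3 kΩ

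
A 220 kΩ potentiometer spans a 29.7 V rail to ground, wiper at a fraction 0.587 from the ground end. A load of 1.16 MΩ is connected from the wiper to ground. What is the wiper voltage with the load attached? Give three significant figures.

V ≈ 16.7 V

The wiper splits the pot into (1−α)R = 90.86 kΩ above and αR = 129.1 kΩ below.
Lower section ‖ load = 116.2 kΩ.
V_wiper = 29.7 × 116.2/(90.86 + 116.2) = 16.7 V.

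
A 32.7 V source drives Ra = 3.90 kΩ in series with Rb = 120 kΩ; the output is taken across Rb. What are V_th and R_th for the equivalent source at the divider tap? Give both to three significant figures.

V_th is the open-circuit tap voltage: 32.7 × 120/(3.90 + 120) = 31.7 V.
With the supply zeroed, Ra and Rb appear in parallel from the tap: R_th = Ra‖Rb = (3.90 × 120)/123.9 = 3.78 kΩ.

V_th = 31.7 V, R_th = 3.78 kΩ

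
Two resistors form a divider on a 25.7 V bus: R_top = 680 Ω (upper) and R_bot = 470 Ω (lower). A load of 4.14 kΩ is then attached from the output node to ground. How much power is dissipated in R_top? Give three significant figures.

Total resistance from the source is R_top + (R_bot‖R_L) = 1102 Ω, so I = 25.7/1102 Ω = 23.32 mA.
P = I²·R_top = (23.32 mA)² × 680 Ω = 370 mW.

P ≈ 370 mW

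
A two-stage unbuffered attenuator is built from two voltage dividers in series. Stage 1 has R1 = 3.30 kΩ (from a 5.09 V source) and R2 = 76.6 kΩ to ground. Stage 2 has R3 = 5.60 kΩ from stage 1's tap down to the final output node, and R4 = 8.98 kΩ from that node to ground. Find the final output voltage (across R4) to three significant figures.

Stage 2 presents R3+R4 = 14.58 kΩ as a load on stage 1's tap.
Stage 1's lower leg becomes R2‖(R3+R4) = 12.25 kΩ, so V_mid = 5.09 × 12.25/15.55 = 4.010 V.
Stage 2 is itself unloaded: V_out = V_mid × R4/(R3+R4) = 4.010 × 8.98/14.58 = 2.47 V.

V_out ≈ 2.47 V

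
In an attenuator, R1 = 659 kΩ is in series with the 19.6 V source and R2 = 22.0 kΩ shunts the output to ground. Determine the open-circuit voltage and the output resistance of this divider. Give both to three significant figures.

V_th is the open-circuit tap voltage: 19.6 × 22.0/(659 + 22.0) = 0.633 V.
With the supply zeroed, R1 and R2 appear in parallel from the tap: R_th = R1‖R2 = (659 × 22.0)/681.0 = 21.3 kΩ.

V_th = 0.633 V, R_th = 21.3 kΩ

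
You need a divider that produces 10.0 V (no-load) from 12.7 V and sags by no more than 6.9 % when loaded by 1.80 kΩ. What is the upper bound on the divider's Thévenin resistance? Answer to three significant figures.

R_th ≤ 133 Ω

Loading drop = R_th/(R_th + R_L) ≤ 0.0690, so R_th ≤ R_L · ε/(1−ε) = 1.80 kΩ × 0.0690/0.9310 = 133 Ω.
(Any R1, R2 with R2/(R1+R2) = 0.787 and R1‖R2 ≤ 133 Ω will meet the spec.)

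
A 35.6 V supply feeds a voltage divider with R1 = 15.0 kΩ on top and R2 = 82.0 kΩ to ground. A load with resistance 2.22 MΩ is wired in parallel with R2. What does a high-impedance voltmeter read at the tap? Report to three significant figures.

The load sits in parallel with R2: R2‖R_L = (82.0 × 2220) / (82.0 + 2220) = 79.08 kΩ.
V_out = 35.6 × 79.08 / (15.0 + 79.08) = 35.6 × 79.08/94.08 = 29.9 V.
(Unloaded it would have been 30.1 V.)

V_out ≈ 29.9 V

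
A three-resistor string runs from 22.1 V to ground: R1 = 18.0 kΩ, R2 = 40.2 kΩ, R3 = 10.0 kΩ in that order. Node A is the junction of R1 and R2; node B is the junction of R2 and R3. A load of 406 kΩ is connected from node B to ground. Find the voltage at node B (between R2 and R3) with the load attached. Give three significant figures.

V ≈ 3.17 V

At node B, R3 is in parallel with the load: R3‖R_L = 9.760 kΩ.
Below node A the resistance is R2 + (R3‖R_L) = 49.96 kΩ, so V_A = 22.1 × 49.96/67.96 = 16.25 V.
Then V_B = V_A × (R3‖R_L)/(R2 + R3‖R_L) = 16.25 × 9.760/49.96 = 3.17 V.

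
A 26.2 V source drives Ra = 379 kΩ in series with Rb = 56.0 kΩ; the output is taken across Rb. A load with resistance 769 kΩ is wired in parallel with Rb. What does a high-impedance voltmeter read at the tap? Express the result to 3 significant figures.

V_out ≈ 3.17 V

The load sits in parallel with Rb: Rb‖R_L = (56.0 × 769) / (56.0 + 769) = 52.20 kΩ.
V_out = 26.2 × 52.20 / (379 + 52.20) = 26.2 × 52.20/431.2 = 3.17 V.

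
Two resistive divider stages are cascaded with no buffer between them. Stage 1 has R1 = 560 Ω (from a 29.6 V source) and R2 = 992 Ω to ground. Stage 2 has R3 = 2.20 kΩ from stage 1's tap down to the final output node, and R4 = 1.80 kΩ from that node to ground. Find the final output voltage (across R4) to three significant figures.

Stage 2 presents R3+R4 = 4000 Ω as a load on stage 1's tap.
Stage 1's lower leg becomes R2‖(R3+R4) = 794.9 Ω, so V_mid = 29.6 × 794.9/1355 = 17.37 V.
Stage 2 is itself unloaded: V_out = V_mid × R4/(R3+R4) = 17.37 × 1800/4000 = 7.81 V.

V_out ≈ 7.81 V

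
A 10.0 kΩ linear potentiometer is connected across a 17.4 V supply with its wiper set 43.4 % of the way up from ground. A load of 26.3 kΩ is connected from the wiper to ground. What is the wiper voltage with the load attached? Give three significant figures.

V ≈ 6.91 V

The wiper splits the pot into (1−α)R = 5.660 kΩ above and αR = 4.340 kΩ below.
Lower section ‖ load = 3.725 kΩ.
V_wiper = 17.4 × 3.725/(5.660 + 3.725) = 6.91 V.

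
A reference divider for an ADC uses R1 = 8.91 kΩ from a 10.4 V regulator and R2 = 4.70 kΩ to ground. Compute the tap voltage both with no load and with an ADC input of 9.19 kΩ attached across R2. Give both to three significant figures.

Unloaded: 3.59 V; loaded: 2.69 V

Open-circuit: V = 10.4 × 4.70/(8.91 + 4.70) = 3.59 V.
With the load, R2 becomes R2‖R_L = 3.110 kΩ, so V = 10.4 × 3.110/12.02 = 2.69 V.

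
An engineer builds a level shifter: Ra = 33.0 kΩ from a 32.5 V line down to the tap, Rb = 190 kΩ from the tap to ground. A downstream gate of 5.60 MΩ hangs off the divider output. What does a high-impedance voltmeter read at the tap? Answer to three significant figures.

V_out ≈ 27.6 V

The load sits in parallel with Rb: Rb‖R_L = (190 × 5600) / (190 + 5600) = 183.8 kΩ.
V_out = 32.5 × 183.8 / (33.0 + 183.8) = 32.5 × 183.8/216.8 = 27.6 V.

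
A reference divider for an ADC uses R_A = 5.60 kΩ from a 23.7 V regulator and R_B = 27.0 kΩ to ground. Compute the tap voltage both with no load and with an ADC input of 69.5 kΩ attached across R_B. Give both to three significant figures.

Unloaded: 19.6 V; loaded: 18.4 V

Open-circuit: V = 23.7 × 27.0/(5.60 + 27.0) = 19.6 V.
With the load, R_B becomes R_B‖R_L = 19.45 kΩ, so V = 23.7 × 19.45/25.05 = 18.4 V.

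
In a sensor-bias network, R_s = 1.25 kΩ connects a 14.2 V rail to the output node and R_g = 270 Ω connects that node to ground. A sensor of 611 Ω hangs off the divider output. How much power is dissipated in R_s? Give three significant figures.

P ≈ 122 mW

Total resistance from the source is R_s + (R_g‖R_L) = 1437 Ω, so I = 14.2/1437 Ω = 9.880 mA.
P = I²·R_s = (9.880 mA)² × 1.25 kΩ = 122 mW.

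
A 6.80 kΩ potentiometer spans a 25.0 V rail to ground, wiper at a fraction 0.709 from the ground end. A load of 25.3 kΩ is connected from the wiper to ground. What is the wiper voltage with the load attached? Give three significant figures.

V ≈ 16.8 V

The wiper splits the pot into (1−α)R = 1.979 kΩ above and αR = 4.821 kΩ below.
Lower section ‖ load = 4.050 kΩ.
V_wiper = 25.0 × 4.050/(1.979 + 4.050) = 16.8 V.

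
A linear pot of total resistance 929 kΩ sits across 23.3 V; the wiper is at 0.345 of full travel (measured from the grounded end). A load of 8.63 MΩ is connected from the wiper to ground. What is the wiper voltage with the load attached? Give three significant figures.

The wiper splits the pot into (1−α)R = 608.5 kΩ above and αR = 320.5 kΩ below.
Lower section ‖ load = 309.0 kΩ.
V_wiper = 23.3 × 309.0/(608.5 + 309.0) = 7.85 V.

V ≈ 7.85 V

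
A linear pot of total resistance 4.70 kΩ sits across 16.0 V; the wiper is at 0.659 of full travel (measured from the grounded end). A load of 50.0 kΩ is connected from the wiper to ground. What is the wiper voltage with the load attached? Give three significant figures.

V ≈ 10.3 V

The wiper splits the pot into (1−α)R = 1.603 kΩ above and αR = 3.097 kΩ below.
Lower section ‖ load = 2.917 kΩ.
V_wiper = 16.0 × 2.917/(1.603 + 2.917) = 10.3 V.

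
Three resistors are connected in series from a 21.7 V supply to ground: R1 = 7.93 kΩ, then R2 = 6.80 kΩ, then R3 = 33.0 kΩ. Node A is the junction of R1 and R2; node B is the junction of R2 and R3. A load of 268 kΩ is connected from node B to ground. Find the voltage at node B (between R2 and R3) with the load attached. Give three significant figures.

V ≈ 14.5 V

At node B, R3 is in parallel with the load: R3‖R_L = 29.38 kΩ.
Below node A the resistance is R2 + (R3‖R_L) = 36.18 kΩ, so V_A = 21.7 × 36.18/44.11 = 17.80 V.
Then V_B = V_A × (R3‖R_L)/(R2 + R3‖R_L) = 17.80 × 29.38/36.18 = 14.5 V.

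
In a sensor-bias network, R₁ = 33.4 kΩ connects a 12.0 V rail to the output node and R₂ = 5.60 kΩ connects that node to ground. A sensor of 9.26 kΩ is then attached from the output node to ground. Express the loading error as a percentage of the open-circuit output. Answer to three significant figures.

The divider's output (Thévenin) resistance is R₁‖R₂ = 4.796 kΩ.
Fractional drop under load = R_th/(R_th + R_L) = 4.796 / (4.796 + 9.26) = 0.3412.
So the output falls by 34.1 %.

34.1 %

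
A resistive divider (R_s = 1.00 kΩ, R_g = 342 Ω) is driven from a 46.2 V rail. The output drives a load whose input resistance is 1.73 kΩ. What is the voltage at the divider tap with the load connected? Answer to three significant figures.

The load sits in parallel with R_g: R_g‖R_L = (342 × 1730) / (342 + 1730) = 285.6 Ω.
V_out = 46.2 × 285.6 / (1000 + 285.6) = 46.2 × 285.6/1286 = 10.3 V.

V_out ≈ 10.3 V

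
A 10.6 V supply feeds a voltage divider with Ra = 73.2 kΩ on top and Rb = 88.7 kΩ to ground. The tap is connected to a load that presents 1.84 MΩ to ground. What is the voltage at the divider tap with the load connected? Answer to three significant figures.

The load sits in parallel with Rb: Rb‖R_L = (88.7 × 1840) / (88.7 + 1840) = 84.62 kΩ.
V_out = 10.6 × 84.62 / (73.2 + 84.62) = 10.6 × 84.62/157.8 = 5.68 V.

V_out ≈ 5.68 V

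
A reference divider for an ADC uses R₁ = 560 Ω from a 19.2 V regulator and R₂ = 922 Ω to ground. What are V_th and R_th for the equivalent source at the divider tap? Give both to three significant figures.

V_th is the open-circuit tap voltage: 19.2 × 922/(560 + 922) = 11.9 V.
With the supply zeroed, R₁ and R₂ appear in parallel from the tap: R_th = R₁‖R₂ = (560 × 922)/1482 = 348 Ω.

V_th = 11.9 V, R_th = 348 Ω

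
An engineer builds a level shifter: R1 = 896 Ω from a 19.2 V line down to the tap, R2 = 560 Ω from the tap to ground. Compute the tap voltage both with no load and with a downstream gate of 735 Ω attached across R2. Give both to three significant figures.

Open-circuit: V = 19.2 × 560/(896 + 560) = 7.38 V.
With the load, R2 becomes R2‖R_L = 317.8 Ω, so V = 19.2 × 317.8/1214 = 5.03 V.

Unloaded: 7.38 V; loaded: 5.03 V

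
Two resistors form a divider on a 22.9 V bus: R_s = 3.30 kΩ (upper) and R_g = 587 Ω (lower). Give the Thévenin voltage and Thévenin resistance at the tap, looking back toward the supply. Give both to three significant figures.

V_th is the open-circuit tap voltage: 22.9 × 587/(3300 + 587) = 3.46 V.
With the supply zeroed, R_s and R_g appear in parallel from the tap: R_th = R_s‖R_g = (3300 × 587)/3887 = 498 Ω.

V_th = 3.46 V, R_th = 498 Ω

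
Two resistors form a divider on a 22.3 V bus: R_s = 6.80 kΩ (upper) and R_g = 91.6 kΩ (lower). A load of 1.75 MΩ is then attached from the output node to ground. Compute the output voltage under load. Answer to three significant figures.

V_out ≈ 20.7 V

The load sits in parallel with R_g: R_g‖R_L = (91.6 × 1750) / (91.6 + 1750) = 87.04 kΩ.
V_out = 22.3 × 87.04 / (6.80 + 87.04) = 22.3 × 87.04/93.84 = 20.7 V.
(Unloaded it would have been 20.8 V.)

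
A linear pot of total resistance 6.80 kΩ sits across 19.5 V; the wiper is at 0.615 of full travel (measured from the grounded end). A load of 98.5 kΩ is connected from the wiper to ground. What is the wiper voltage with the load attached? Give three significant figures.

The wiper splits the pot into (1−α)R = 2.618 kΩ above and αR = 4.182 kΩ below.
Lower section ‖ load = 4.012 kΩ.
V_wiper = 19.5 × 4.012/(2.618 + 4.012) = 11.8 V.

V ≈ 11.8 V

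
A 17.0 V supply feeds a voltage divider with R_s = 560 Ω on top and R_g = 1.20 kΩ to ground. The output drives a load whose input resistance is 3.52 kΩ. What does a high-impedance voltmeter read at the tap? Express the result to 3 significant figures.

The load sits in parallel with R_g: R_g‖R_L = (1200 × 3520) / (1200 + 3520) = 894.9 Ω.
V_out = 17.0 × 894.9 / (560 + 894.9) = 17.0 × 894.9/1455 = 10.5 V.
(Unloaded it would have been 11.6 V.)

V_out ≈ 10.5 V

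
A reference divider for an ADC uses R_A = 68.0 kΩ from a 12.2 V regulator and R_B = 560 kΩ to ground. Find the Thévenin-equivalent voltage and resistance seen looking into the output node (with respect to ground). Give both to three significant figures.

V_th is the open-circuit tap voltage: 12.2 × 560/(68.0 + 560) = 10.9 V.
With the supply zeroed, R_A and R_B appear in parallel from the tap: R_th = R_A‖R_B = (68.0 × 560)/628.0 = 60.6 kΩ.

V_th = 10.9 V, R_th = 60.6 kΩ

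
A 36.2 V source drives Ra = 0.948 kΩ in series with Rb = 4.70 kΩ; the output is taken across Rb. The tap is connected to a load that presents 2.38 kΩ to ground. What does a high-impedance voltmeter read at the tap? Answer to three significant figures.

V_out ≈ 22.6 V

The load sits in parallel with Rb: Rb‖R_L = (4700 × 2380) / (4700 + 2380) = 1580 Ω.
V_out = 36.2 × 1580 / (948 + 1580) = 36.2 × 1580/2528 = 22.6 V.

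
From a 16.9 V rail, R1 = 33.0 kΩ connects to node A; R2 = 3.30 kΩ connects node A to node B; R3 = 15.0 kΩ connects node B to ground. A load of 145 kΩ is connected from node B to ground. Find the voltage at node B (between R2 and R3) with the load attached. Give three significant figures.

At node B, R3 is in parallel with the load: R3‖R_L = 13.59 kΩ.
Below node A the resistance is R2 + (R3‖R_L) = 16.89 kΩ, so V_A = 16.9 × 16.89/49.89 = 5.722 V.
Then V_B = V_A × (R3‖R_L)/(R2 + R3‖R_L) = 5.722 × 13.59/16.89 = 4.60 V.

V ≈ 4.60 V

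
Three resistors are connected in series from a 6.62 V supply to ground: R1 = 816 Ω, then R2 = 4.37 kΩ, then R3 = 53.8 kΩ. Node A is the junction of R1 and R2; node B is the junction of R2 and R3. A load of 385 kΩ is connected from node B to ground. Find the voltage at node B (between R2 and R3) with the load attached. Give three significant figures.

V ≈ 5.96 V

At node B, R3 is in parallel with the load: R3‖R_L = 47200 Ω.
Below node A the resistance is R2 + (R3‖R_L) = 51570 Ω, so V_A = 6.62 × 51570/52390 = 6.517 V.
Then V_B = V_A × (R3‖R_L)/(R2 + R3‖R_L) = 6.517 × 47200/51570 = 5.96 V.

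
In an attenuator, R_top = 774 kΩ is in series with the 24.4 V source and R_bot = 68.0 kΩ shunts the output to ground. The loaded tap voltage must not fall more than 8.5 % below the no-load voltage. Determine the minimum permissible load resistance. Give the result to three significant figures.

R_L(min) ≈ 673 kΩ

Output resistance R_th = R_top‖R_bot = (774 × 68.0)/842.0 = 62.51 kΩ.
The fractional drop is R_th/(R_th + R_L); requiring this ≤ 0.0850 gives R_L ≥ R_th(1/0.0850 − 1) = 62.51 × 10.76 = 673 kΩ.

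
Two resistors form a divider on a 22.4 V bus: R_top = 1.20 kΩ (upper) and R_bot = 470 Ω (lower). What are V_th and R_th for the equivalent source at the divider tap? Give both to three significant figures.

V_th = 6.30 V, R_th = 338 Ω

V_th is the open-circuit tap voltage: 22.4 × 470/(1200 + 470) = 6.30 V.
With the supply zeroed, R_top and R_bot appear in parallel from the tap: R_th = R_top‖R_bot = (1200 × 470)/1670 = 338 Ω.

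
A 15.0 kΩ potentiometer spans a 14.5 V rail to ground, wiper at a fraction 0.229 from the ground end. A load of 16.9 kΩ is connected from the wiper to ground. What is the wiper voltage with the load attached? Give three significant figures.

The wiper splits the pot into (1−α)R = 11.56 kΩ above and αR = 3.435 kΩ below.
Lower section ‖ load = 2.855 kΩ.
V_wiper = 14.5 × 2.855/(11.56 + 2.855) = 2.87 V.

V ≈ 2.87 V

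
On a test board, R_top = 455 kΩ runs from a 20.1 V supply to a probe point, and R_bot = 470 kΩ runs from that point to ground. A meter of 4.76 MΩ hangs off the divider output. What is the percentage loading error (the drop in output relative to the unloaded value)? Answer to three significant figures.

The divider's output (Thévenin) resistance is R_top‖R_bot = 231.2 kΩ.
Fractional drop under load = R_th/(R_th + R_L) = 231.2 / (231.2 + 4760) = 0.04632.
So the output falls by 4.63 %.

4.63 %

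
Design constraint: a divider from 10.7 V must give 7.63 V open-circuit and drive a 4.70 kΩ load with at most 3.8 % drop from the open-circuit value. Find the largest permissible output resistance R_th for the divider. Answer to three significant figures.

Loading drop = R_th/(R_th + R_L) ≤ 0.0380, so R_th ≤ R_L · ε/(1−ε) = 4.70 kΩ × 0.0380/0.9620 = 186 Ω.
(Any R1, R2 with R2/(R1+R2) = 0.713 and R1‖R2 ≤ 186 Ω will meet the spec.)

R_th ≤ 186 Ω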